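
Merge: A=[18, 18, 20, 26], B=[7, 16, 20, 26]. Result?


Compare heads, take smaller each step.
Merged: [7, 16, 18, 18, 20, 20, 26, 26]


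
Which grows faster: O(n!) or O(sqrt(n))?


sublinear grows slower than factorial
O(sqrt(n)) is asymptotically smaller; O(n!) grows faster


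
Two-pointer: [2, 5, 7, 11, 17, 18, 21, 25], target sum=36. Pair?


Two pointers: lo=0, hi=7
Found pair: (11, 25) summing to 36


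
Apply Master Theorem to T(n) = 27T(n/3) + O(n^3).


a=27, b=3, c=3. log_3(27)=3 = c=3. Case 2: O(n^c log n) = O(n^3 log n)
Complexity: O(n^3 log n)


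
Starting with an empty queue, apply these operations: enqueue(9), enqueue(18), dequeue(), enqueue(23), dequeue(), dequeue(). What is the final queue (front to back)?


enqueue(9) -> [9]
enqueue(18) -> [9, 18]
dequeue() returns 9 -> [18]
enqueue(23) -> [18, 23]
dequeue() returns 18 -> [23]
dequeue() returns 23 -> []
Final queue (front to back): []


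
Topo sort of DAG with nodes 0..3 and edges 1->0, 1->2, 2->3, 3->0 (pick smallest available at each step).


Kahn's algorithm, process smallest node first
Order: [1, 2, 3, 0]


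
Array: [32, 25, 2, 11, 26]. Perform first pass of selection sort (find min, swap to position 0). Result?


After one pass: [2, 25, 32, 11, 26]


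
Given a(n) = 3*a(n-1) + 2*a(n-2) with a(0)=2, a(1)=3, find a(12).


Build bottom-up:
...a(10)=328393, a(11)=1169589, a(12)=3*1169589+2*328393=4165553


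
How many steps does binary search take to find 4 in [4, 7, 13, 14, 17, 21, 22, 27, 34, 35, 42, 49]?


Search for 4:
[0,11] mid=5 arr[5]=21
[0,4] mid=2 arr[2]=13
[0,1] mid=0 arr[0]=4
Total: 3 comparisons


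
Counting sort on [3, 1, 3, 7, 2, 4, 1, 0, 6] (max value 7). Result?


Count array: [1, 2, 1, 2, 1, 0, 1, 1]
Reconstruct: [0, 1, 1, 2, 3, 3, 4, 6, 7]


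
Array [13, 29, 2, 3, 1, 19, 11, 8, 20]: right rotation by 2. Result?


Right rotate by 2: [8, 20, 13, 29, 2, 3, 1, 19, 11]


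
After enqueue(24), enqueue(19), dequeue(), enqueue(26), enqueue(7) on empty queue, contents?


enqueue(24) -> [24]
enqueue(19) -> [24, 19]
dequeue() returns 24 -> [19]
enqueue(26) -> [19, 26]
enqueue(7) -> [19, 26, 7]
Final queue (front to back): [19, 26, 7]


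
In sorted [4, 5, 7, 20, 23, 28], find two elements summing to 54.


Two pointers: lo=0, hi=5
No pair sums to 54


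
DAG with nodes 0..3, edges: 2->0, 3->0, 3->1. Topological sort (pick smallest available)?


Kahn's algorithm, process smallest node first
Order: [2, 3, 0, 1]


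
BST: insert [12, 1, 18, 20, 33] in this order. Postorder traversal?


Root = 12; build tree by BST insertion.
Postorder traversal: [1, 33, 20, 18, 12]


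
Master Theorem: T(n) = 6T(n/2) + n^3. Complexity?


a=6, b=2, c=3. log_2(6)=2.585 < c=3. Case 3: O(n^c) = O(n^3)
Complexity: O(n^3)


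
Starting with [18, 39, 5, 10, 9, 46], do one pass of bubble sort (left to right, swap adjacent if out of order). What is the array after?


After one pass: [18, 5, 10, 9, 39, 46]


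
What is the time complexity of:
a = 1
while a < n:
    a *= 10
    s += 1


Per nesting level: O(log n) = O(log n)
Complexity: O(log n)


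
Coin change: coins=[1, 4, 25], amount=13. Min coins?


dp[0]=0; dp[i]=1+min(dp[i-c] for c in coins)
...dp[8]=2, dp[9]=3, dp[10]=4, dp[11]=5, dp[12]=3, dp[13]=4
Minimum coins for 13 = 4


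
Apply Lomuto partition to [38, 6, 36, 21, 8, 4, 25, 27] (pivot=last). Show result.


Elements <= 27 go left of pivot.
Result: [6, 21, 8, 4, 25, 27, 36, 38], pivot at index 5


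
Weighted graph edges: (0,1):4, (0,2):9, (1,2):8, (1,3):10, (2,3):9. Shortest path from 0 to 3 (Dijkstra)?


Dijkstra from 0:
Distances: {0: 0, 1: 4, 2: 9, 3: 14}
Shortest distance to 3 = 14, path = [0, 1, 3]


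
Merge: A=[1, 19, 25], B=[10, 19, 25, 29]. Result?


Compare heads, take smaller each step.
Merged: [1, 10, 19, 19, 25, 25, 29]


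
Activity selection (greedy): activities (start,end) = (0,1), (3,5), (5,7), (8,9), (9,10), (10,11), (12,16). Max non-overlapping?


Greedy: pick earliest-ending, then skip overlaps.
Selected (7 activities): [(0, 1), (3, 5), (5, 7), (8, 9), (9, 10), (10, 11), (12, 16)]


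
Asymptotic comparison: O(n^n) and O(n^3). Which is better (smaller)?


cubic grows slower than n^n
O(n^3) is asymptotically smaller; O(n^n) grows faster


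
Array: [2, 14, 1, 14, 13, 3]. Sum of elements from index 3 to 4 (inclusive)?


Prefix sums: [0, 2, 16, 17, 31, 44, 47]
Sum[3..4] = prefix[5] - prefix[3] = 44 - 17 = 27


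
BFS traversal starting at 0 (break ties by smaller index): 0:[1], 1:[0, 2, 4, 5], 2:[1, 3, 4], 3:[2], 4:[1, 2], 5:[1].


BFS queue: start with [0]
Visit order: [0, 1, 2, 4, 5, 3]


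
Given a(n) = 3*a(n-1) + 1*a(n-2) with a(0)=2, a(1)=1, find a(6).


Build bottom-up:
...a(4)=53, a(5)=175, a(6)=3*175+1*53=578


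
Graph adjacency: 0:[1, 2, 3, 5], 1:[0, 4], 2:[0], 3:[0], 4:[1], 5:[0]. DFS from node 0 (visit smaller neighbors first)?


DFS stack-based: start with [0]
Visit order: [0, 1, 4, 2, 3, 5]


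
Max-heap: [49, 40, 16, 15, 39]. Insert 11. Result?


Append 11: [49, 40, 16, 15, 39, 11]
Bubble up: no swaps needed
Result: [49, 40, 16, 15, 39, 11]


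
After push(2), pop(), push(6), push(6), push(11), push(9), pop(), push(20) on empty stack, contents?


push(2) -> [2]
pop() returns 2 -> []
push(6) -> [6]
push(6) -> [6, 6]
push(11) -> [6, 6, 11]
push(9) -> [6, 6, 11, 9]
pop() returns 9 -> [6, 6, 11]
push(20) -> [6, 6, 11, 20]
Final stack (bottom to top): [6, 6, 11, 20]


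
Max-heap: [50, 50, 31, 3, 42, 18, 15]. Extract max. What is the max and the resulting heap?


Max = 50
Replace root with last, heapify down
Resulting heap: [50, 42, 31, 3, 15, 18]


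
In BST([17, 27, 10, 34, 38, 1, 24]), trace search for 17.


BST root = 17
Search for 17: compare at each node
Path: [17]


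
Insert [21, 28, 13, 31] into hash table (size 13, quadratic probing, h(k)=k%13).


Insertions: 21->slot 8; 28->slot 2; 13->slot 0; 31->slot 5
Table: [13, None, 28, None, None, 31, None, None, 21, None, None, None, None]


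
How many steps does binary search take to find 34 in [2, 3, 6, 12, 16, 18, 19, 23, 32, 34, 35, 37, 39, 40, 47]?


Search for 34:
[0,14] mid=7 arr[7]=23
[8,14] mid=11 arr[11]=37
[8,10] mid=9 arr[9]=34
Total: 3 comparisons


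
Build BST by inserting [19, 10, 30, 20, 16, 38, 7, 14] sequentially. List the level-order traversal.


Root = 19; build tree by BST insertion.
Level-Order traversal: [19, 10, 30, 7, 16, 20, 38, 14]


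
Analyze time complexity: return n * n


Analysis: constant-time operation, no loop
Complexity: O(1)


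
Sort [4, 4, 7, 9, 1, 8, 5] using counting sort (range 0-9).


Count array: [0, 1, 0, 0, 2, 1, 0, 1, 1, 1]
Reconstruct: [1, 4, 4, 5, 7, 8, 9]


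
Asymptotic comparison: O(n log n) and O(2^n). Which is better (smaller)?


linearithmic grows slower than exponential
O(n log n) is asymptotically smaller; O(2^n) grows faster


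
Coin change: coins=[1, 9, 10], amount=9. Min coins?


dp[0]=0; dp[i]=1+min(dp[i-c] for c in coins)
...dp[4]=4, dp[5]=5, dp[6]=6, dp[7]=7, dp[8]=8, dp[9]=1
Minimum coins for 9 = 1


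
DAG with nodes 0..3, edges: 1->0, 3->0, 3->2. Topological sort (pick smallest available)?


Kahn's algorithm, process smallest node first
Order: [1, 3, 0, 2]


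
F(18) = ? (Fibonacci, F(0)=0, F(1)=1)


F(n)=F(n-1)+F(n-2)
...F(16)=987, F(17)=1597, F(18)=2584


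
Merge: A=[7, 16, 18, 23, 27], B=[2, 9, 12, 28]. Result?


Compare heads, take smaller each step.
Merged: [2, 7, 9, 12, 16, 18, 23, 27, 28]


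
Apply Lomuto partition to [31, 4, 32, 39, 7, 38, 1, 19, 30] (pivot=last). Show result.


Elements <= 30 go left of pivot.
Result: [4, 7, 1, 19, 30, 38, 32, 39, 31], pivot at index 4


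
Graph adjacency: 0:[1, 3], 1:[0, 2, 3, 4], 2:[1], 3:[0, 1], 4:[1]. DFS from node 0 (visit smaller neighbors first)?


DFS stack-based: start with [0]
Visit order: [0, 1, 2, 3, 4]


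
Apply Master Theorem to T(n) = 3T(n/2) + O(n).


a=3, b=2, c=1. log_2(3)=1.585 > c=1. Case 1: O(n^log_b(a)) = O(n^1.585)
Complexity: O(n^1.585)


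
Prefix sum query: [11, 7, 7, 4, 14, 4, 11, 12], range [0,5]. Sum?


Prefix sums: [0, 11, 18, 25, 29, 43, 47, 58, 70]
Sum[0..5] = prefix[6] - prefix[0] = 47 - 0 = 47


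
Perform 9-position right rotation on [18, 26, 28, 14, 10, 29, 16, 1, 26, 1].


Right rotate by 9: [26, 28, 14, 10, 29, 16, 1, 26, 1, 18]


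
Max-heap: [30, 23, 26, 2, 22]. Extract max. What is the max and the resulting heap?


Max = 30
Replace root with last, heapify down
Resulting heap: [26, 23, 22, 2]


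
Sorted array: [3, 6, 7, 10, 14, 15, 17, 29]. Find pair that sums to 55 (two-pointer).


Two pointers: lo=0, hi=7
No pair sums to 55


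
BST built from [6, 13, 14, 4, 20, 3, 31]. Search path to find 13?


BST root = 6
Search for 13: compare at each node
Path: [6, 13]


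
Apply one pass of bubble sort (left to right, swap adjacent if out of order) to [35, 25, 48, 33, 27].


After one pass: [25, 35, 33, 27, 48]


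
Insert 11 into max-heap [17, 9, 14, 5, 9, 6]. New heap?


Append 11: [17, 9, 14, 5, 9, 6, 11]
Bubble up: no swaps needed
Result: [17, 9, 14, 5, 9, 6, 11]


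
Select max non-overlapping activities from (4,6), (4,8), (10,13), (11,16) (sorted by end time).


Greedy: pick earliest-ending, then skip overlaps.
Selected (2 activities): [(4, 6), (10, 13)]


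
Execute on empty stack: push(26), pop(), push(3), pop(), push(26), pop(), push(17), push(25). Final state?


push(26) -> [26]
pop() returns 26 -> []
push(3) -> [3]
pop() returns 3 -> []
push(26) -> [26]
pop() returns 26 -> []
push(17) -> [17]
push(25) -> [17, 25]
Final stack (bottom to top): [17, 25]


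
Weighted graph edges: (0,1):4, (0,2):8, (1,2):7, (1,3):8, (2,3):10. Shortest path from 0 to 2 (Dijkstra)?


Dijkstra from 0:
Distances: {0: 0, 1: 4, 2: 8, 3: 12}
Shortest distance to 2 = 8, path = [0, 2]


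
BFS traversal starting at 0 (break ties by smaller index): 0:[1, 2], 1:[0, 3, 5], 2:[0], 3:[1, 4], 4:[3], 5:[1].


BFS queue: start with [0]
Visit order: [0, 1, 2, 3, 5, 4]


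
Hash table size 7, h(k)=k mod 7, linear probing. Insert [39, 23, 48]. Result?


Insertions: 39->slot 4; 23->slot 2; 48->slot 6
Table: [None, None, 23, None, 39, None, 48]


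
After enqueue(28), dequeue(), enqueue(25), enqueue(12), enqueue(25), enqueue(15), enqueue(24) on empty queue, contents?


enqueue(28) -> [28]
dequeue() returns 28 -> []
enqueue(25) -> [25]
enqueue(12) -> [25, 12]
enqueue(25) -> [25, 12, 25]
enqueue(15) -> [25, 12, 25, 15]
enqueue(24) -> [25, 12, 25, 15, 24]
Final queue (front to back): [25, 12, 25, 15, 24]


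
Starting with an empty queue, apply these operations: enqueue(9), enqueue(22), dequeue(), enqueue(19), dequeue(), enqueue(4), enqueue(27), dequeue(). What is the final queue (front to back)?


enqueue(9) -> [9]
enqueue(22) -> [9, 22]
dequeue() returns 9 -> [22]
enqueue(19) -> [22, 19]
dequeue() returns 22 -> [19]
enqueue(4) -> [19, 4]
enqueue(27) -> [19, 4, 27]
dequeue() returns 19 -> [4, 27]
Final queue (front to back): [4, 27]


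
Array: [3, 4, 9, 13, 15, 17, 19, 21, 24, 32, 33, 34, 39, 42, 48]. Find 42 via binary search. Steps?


Search for 42:
[0,14] mid=7 arr[7]=21
[8,14] mid=11 arr[11]=34
[12,14] mid=13 arr[13]=42
Total: 3 comparisons


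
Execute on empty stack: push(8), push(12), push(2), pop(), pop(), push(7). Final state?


push(8) -> [8]
push(12) -> [8, 12]
push(2) -> [8, 12, 2]
pop() returns 2 -> [8, 12]
pop() returns 12 -> [8]
push(7) -> [8, 7]
Final stack (bottom to top): [8, 7]


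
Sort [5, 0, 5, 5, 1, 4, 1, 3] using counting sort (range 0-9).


Count array: [1, 2, 0, 1, 1, 3, 0, 0, 0, 0]
Reconstruct: [0, 1, 1, 3, 4, 5, 5, 5]


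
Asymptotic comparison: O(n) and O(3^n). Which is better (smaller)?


linear grows slower than exponential (base 3)
O(n) is asymptotically smaller; O(3^n) grows faster


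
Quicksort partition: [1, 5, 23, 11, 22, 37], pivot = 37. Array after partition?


Elements <= 37 go left of pivot.
Result: [1, 5, 23, 11, 22, 37], pivot at index 5


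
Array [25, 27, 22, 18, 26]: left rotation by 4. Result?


Left rotate by 4: [26, 25, 27, 22, 18]


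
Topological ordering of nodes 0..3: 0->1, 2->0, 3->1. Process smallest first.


Kahn's algorithm, process smallest node first
Order: [2, 0, 3, 1]


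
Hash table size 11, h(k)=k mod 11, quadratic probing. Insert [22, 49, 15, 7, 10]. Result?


Insertions: 22->slot 0; 49->slot 5; 15->slot 4; 7->slot 7; 10->slot 10
Table: [22, None, None, None, 15, 49, None, 7, None, None, 10]


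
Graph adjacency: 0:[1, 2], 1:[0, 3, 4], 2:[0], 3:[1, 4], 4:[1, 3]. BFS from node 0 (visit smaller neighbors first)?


BFS queue: start with [0]
Visit order: [0, 1, 2, 3, 4]


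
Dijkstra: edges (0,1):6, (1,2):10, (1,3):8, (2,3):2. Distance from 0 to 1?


Dijkstra from 0:
Distances: {0: 0, 1: 6, 2: 16, 3: 14}
Shortest distance to 1 = 6, path = [0, 1]


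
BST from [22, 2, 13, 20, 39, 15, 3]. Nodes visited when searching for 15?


BST root = 22
Search for 15: compare at each node
Path: [22, 2, 13, 20, 15]


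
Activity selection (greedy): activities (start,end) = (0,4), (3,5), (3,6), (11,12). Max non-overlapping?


Greedy: pick earliest-ending, then skip overlaps.
Selected (2 activities): [(0, 4), (11, 12)]


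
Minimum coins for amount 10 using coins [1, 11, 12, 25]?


dp[0]=0; dp[i]=1+min(dp[i-c] for c in coins)
...dp[5]=5, dp[6]=6, dp[7]=7, dp[8]=8, dp[9]=9, dp[10]=10
Minimum coins for 10 = 10


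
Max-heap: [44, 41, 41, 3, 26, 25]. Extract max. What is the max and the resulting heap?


Max = 44
Replace root with last, heapify down
Resulting heap: [41, 26, 41, 3, 25]


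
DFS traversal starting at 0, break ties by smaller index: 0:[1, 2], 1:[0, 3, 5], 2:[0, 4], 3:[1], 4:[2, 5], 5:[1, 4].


DFS stack-based: start with [0]
Visit order: [0, 1, 3, 5, 4, 2]


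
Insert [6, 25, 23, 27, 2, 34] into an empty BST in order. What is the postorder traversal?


Root = 6; build tree by BST insertion.
Postorder traversal: [2, 23, 34, 27, 25, 6]


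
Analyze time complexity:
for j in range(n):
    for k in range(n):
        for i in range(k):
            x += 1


Per nesting level: O(n) * O(n) * O(n) [triangular over k] = O(n^3)
Complexity: O(n^3)


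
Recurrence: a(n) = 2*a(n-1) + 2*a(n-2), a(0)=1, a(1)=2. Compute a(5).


Build bottom-up:
...a(3)=16, a(4)=44, a(5)=2*44+2*16=120


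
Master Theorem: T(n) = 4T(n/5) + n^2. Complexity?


a=4, b=5, c=2. log_5(4)=0.861 < c=2. Case 3: O(n^c) = O(n^2)
Complexity: O(n^2)


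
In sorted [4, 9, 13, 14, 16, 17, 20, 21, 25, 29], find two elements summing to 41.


Two pointers: lo=0, hi=9
Found pair: (16, 25) summing to 41


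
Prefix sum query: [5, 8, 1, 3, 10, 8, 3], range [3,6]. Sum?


Prefix sums: [0, 5, 13, 14, 17, 27, 35, 38]
Sum[3..6] = prefix[7] - prefix[3] = 38 - 14 = 24


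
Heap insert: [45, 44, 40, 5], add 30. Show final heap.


Append 30: [45, 44, 40, 5, 30]
Bubble up: no swaps needed
Result: [45, 44, 40, 5, 30]


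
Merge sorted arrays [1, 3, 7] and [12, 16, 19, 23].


Compare heads, take smaller each step.
Merged: [1, 3, 7, 12, 16, 19, 23]


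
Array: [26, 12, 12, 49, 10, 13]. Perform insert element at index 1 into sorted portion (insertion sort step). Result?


After one pass: [12, 26, 12, 49, 10, 13]


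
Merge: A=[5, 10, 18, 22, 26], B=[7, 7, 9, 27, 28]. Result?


Compare heads, take smaller each step.
Merged: [5, 7, 7, 9, 10, 18, 22, 26, 27, 28]


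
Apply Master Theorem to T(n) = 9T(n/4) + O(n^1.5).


a=9, b=4, c=1.5. log_4(9)=1.585 > c=1.5. Case 1: O(n^log_b(a)) = O(n^1.585)
Complexity: O(n^1.585)


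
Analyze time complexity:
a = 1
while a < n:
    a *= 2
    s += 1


Per nesting level: O(log n) = O(log n)
Complexity: O(log n)


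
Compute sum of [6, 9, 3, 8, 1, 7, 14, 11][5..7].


Prefix sums: [0, 6, 15, 18, 26, 27, 34, 48, 59]
Sum[5..7] = prefix[8] - prefix[5] = 59 - 27 = 32


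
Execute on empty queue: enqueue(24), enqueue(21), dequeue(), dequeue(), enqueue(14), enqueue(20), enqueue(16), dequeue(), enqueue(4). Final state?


enqueue(24) -> [24]
enqueue(21) -> [24, 21]
dequeue() returns 24 -> [21]
dequeue() returns 21 -> []
enqueue(14) -> [14]
enqueue(20) -> [14, 20]
enqueue(16) -> [14, 20, 16]
dequeue() returns 14 -> [20, 16]
enqueue(4) -> [20, 16, 4]
Final queue (front to back): [20, 16, 4]


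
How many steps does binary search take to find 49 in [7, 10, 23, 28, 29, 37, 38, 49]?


Search for 49:
[0,7] mid=3 arr[3]=28
[4,7] mid=5 arr[5]=37
[6,7] mid=6 arr[6]=38
[7,7] mid=7 arr[7]=49
Total: 4 comparisons


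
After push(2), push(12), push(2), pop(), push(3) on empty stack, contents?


push(2) -> [2]
push(12) -> [2, 12]
push(2) -> [2, 12, 2]
pop() returns 2 -> [2, 12]
push(3) -> [2, 12, 3]
Final stack (bottom to top): [2, 12, 3]


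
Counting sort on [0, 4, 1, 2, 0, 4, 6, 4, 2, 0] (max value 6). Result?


Count array: [3, 1, 2, 0, 3, 0, 1]
Reconstruct: [0, 0, 0, 1, 2, 2, 4, 4, 4, 6]


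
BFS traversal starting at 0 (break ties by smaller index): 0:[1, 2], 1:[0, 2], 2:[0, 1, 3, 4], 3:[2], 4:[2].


BFS queue: start with [0]
Visit order: [0, 1, 2, 3, 4]


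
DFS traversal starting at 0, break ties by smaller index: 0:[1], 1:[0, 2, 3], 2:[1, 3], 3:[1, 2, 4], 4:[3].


DFS stack-based: start with [0]
Visit order: [0, 1, 2, 3, 4]


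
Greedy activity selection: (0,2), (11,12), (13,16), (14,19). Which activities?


Greedy: pick earliest-ending, then skip overlaps.
Selected (3 activities): [(0, 2), (11, 12), (13, 16)]


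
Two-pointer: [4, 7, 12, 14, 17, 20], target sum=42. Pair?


Two pointers: lo=0, hi=5
No pair sums to 42


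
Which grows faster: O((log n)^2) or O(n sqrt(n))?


polylogarithmic grows slower than n^1.5
O((log n)^2) is asymptotically smaller; O(n sqrt(n)) grows faster


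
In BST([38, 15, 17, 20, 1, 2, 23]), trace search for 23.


BST root = 38
Search for 23: compare at each node
Path: [38, 15, 17, 20, 23]


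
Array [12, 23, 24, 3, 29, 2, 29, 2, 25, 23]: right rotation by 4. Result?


Right rotate by 4: [29, 2, 25, 23, 12, 23, 24, 3, 29, 2]


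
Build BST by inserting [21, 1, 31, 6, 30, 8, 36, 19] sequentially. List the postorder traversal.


Root = 21; build tree by BST insertion.
Postorder traversal: [19, 8, 6, 1, 30, 36, 31, 21]


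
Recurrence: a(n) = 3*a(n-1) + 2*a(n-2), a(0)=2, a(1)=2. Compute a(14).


Build bottom-up:
...a(12)=3155258, a(13)=11237618, a(14)=3*11237618+2*3155258=40023370


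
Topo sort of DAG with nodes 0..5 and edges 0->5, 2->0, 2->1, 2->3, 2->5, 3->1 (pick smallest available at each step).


Kahn's algorithm, process smallest node first
Order: [2, 0, 3, 1, 4, 5]


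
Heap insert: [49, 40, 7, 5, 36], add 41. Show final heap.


Append 41: [49, 40, 7, 5, 36, 41]
Bubble up: swap idx 5(41) with idx 2(7)
Result: [49, 40, 41, 5, 36, 7]


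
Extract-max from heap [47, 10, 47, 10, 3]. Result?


Max = 47
Replace root with last, heapify down
Resulting heap: [47, 10, 3, 10]


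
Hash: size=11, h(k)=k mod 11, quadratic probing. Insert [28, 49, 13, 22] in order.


Insertions: 28->slot 6; 49->slot 5; 13->slot 2; 22->slot 0
Table: [22, None, 13, None, None, 49, 28, None, None, None, None]


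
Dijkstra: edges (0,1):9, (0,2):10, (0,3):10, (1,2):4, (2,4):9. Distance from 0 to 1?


Dijkstra from 0:
Distances: {0: 0, 1: 9, 2: 10, 3: 10, 4: 19}
Shortest distance to 1 = 9, path = [0, 1]


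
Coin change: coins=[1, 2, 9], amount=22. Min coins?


dp[0]=0; dp[i]=1+min(dp[i-c] for c in coins)
...dp[17]=5, dp[18]=2, dp[19]=3, dp[20]=3, dp[21]=4, dp[22]=4
Minimum coins for 22 = 4


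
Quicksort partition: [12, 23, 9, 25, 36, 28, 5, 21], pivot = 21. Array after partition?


Elements <= 21 go left of pivot.
Result: [12, 9, 5, 21, 36, 28, 23, 25], pivot at index 3


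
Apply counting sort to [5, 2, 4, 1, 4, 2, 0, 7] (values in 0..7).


Count array: [1, 1, 2, 0, 2, 1, 0, 1]
Reconstruct: [0, 1, 2, 2, 4, 4, 5, 7]


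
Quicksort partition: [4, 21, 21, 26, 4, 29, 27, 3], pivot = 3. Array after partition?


Elements <= 3 go left of pivot.
Result: [3, 21, 21, 26, 4, 29, 27, 4], pivot at index 0


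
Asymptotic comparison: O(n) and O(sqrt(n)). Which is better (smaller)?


sublinear grows slower than linear
O(sqrt(n)) is asymptotically smaller; O(n) grows faster


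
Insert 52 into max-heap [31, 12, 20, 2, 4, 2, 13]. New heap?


Append 52: [31, 12, 20, 2, 4, 2, 13, 52]
Bubble up: swap idx 7(52) with idx 3(2); swap idx 3(52) with idx 1(12); swap idx 1(52) with idx 0(31)
Result: [52, 31, 20, 12, 4, 2, 13, 2]


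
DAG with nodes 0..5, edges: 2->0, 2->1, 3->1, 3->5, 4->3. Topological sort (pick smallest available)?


Kahn's algorithm, process smallest node first
Order: [2, 0, 4, 3, 1, 5]


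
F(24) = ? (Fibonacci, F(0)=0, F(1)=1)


F(n)=F(n-1)+F(n-2)
...F(22)=17711, F(23)=28657, F(24)=46368


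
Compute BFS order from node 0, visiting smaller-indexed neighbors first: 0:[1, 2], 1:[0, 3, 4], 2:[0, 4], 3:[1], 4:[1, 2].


BFS queue: start with [0]
Visit order: [0, 1, 2, 3, 4]


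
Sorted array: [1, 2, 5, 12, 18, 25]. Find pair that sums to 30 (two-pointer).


Two pointers: lo=0, hi=5
Found pair: (5, 25) summing to 30


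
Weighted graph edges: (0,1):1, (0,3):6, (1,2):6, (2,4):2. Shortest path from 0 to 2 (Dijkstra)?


Dijkstra from 0:
Distances: {0: 0, 1: 1, 2: 7, 3: 6, 4: 9}
Shortest distance to 2 = 7, path = [0, 1, 2]


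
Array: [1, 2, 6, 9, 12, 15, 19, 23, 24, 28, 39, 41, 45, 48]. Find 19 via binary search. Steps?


Search for 19:
[0,13] mid=6 arr[6]=19
Total: 1 comparisons


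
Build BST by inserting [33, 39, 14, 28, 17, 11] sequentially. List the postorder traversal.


Root = 33; build tree by BST insertion.
Postorder traversal: [11, 17, 28, 14, 39, 33]


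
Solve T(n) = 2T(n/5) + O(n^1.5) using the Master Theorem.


a=2, b=5, c=1.5. log_5(2)=0.431 < c=1.5. Case 3: O(n^c) = O(n^1.500)
Complexity: O(n^1.500)


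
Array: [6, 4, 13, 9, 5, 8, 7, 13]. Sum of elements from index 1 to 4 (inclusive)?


Prefix sums: [0, 6, 10, 23, 32, 37, 45, 52, 65]
Sum[1..4] = prefix[5] - prefix[1] = 37 - 6 = 31


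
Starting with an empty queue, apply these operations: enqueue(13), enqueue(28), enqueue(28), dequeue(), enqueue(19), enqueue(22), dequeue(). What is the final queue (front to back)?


enqueue(13) -> [13]
enqueue(28) -> [13, 28]
enqueue(28) -> [13, 28, 28]
dequeue() returns 13 -> [28, 28]
enqueue(19) -> [28, 28, 19]
enqueue(22) -> [28, 28, 19, 22]
dequeue() returns 28 -> [28, 19, 22]
Final queue (front to back): [28, 19, 22]


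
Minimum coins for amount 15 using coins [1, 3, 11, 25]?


dp[0]=0; dp[i]=1+min(dp[i-c] for c in coins)
...dp[10]=4, dp[11]=1, dp[12]=2, dp[13]=3, dp[14]=2, dp[15]=3
Minimum coins for 15 = 3


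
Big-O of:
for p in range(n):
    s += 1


Per nesting level: O(n) = O(n)
Complexity: O(n)


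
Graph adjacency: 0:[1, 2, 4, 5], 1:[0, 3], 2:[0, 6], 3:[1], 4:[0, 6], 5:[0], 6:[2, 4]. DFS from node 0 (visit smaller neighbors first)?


DFS stack-based: start with [0]
Visit order: [0, 1, 3, 2, 6, 4, 5]


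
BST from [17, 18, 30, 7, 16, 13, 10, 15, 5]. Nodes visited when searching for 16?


BST root = 17
Search for 16: compare at each node
Path: [17, 7, 16]


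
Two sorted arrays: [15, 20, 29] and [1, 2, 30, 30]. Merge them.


Compare heads, take smaller each step.
Merged: [1, 2, 15, 20, 29, 30, 30]


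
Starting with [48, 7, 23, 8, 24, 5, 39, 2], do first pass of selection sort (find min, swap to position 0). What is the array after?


After one pass: [2, 7, 23, 8, 24, 5, 39, 48]


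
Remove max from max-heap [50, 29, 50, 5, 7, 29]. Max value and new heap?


Max = 50
Replace root with last, heapify down
Resulting heap: [50, 29, 29, 5, 7]


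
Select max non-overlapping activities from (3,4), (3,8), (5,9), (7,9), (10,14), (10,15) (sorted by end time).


Greedy: pick earliest-ending, then skip overlaps.
Selected (3 activities): [(3, 4), (5, 9), (10, 14)]


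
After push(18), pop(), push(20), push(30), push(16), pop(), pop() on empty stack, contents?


push(18) -> [18]
pop() returns 18 -> []
push(20) -> [20]
push(30) -> [20, 30]
push(16) -> [20, 30, 16]
pop() returns 16 -> [20, 30]
pop() returns 30 -> [20]
Final stack (bottom to top): [20]


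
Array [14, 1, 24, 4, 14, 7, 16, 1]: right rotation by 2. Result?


Right rotate by 2: [16, 1, 14, 1, 24, 4, 14, 7]


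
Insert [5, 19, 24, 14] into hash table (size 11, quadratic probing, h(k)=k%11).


Insertions: 5->slot 5; 19->slot 8; 24->slot 2; 14->slot 3
Table: [None, None, 24, 14, None, 5, None, None, 19, None, None]


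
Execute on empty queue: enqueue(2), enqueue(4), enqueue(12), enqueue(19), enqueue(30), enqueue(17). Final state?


enqueue(2) -> [2]
enqueue(4) -> [2, 4]
enqueue(12) -> [2, 4, 12]
enqueue(19) -> [2, 4, 12, 19]
enqueue(30) -> [2, 4, 12, 19, 30]
enqueue(17) -> [2, 4, 12, 19, 30, 17]
Final queue (front to back): [2, 4, 12, 19, 30, 17]


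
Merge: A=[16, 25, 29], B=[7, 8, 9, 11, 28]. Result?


Compare heads, take smaller each step.
Merged: [7, 8, 9, 11, 16, 25, 28, 29]


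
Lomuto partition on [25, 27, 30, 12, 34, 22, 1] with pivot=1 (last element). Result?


Elements <= 1 go left of pivot.
Result: [1, 27, 30, 12, 34, 22, 25], pivot at index 0


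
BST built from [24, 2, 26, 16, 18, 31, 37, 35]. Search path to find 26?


BST root = 24
Search for 26: compare at each node
Path: [24, 26]


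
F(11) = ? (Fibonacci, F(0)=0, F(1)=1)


F(n)=F(n-1)+F(n-2)
...F(9)=34, F(10)=55, F(11)=89


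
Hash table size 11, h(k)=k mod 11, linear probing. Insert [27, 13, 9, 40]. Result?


Insertions: 27->slot 5; 13->slot 2; 9->slot 9; 40->slot 7
Table: [None, None, 13, None, None, 27, None, 40, None, 9, None]


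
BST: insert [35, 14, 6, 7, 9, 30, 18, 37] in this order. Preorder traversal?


Root = 35; build tree by BST insertion.
Preorder traversal: [35, 14, 6, 7, 9, 30, 18, 37]


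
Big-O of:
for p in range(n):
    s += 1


Per nesting level: O(n) = O(n)
Complexity: O(n)


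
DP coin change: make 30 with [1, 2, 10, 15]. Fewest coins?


dp[0]=0; dp[i]=1+min(dp[i-c] for c in coins)
...dp[25]=2, dp[26]=3, dp[27]=3, dp[28]=4, dp[29]=4, dp[30]=2
Minimum coins for 30 = 2


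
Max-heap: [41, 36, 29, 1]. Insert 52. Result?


Append 52: [41, 36, 29, 1, 52]
Bubble up: swap idx 4(52) with idx 1(36); swap idx 1(52) with idx 0(41)
Result: [52, 41, 29, 1, 36]


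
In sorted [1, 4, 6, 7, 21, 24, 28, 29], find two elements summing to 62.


Two pointers: lo=0, hi=7
No pair sums to 62


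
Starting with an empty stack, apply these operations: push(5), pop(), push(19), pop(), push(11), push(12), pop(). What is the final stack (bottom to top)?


push(5) -> [5]
pop() returns 5 -> []
push(19) -> [19]
pop() returns 19 -> []
push(11) -> [11]
push(12) -> [11, 12]
pop() returns 12 -> [11]
Final stack (bottom to top): [11]


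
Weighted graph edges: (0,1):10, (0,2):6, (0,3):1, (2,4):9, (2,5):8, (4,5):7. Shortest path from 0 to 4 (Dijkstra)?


Dijkstra from 0:
Distances: {0: 0, 1: 10, 2: 6, 3: 1, 4: 15, 5: 14}
Shortest distance to 4 = 15, path = [0, 2, 4]


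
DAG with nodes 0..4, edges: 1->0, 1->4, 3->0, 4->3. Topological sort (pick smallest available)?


Kahn's algorithm, process smallest node first
Order: [1, 2, 4, 3, 0]


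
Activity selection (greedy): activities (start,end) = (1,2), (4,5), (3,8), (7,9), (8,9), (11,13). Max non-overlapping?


Greedy: pick earliest-ending, then skip overlaps.
Selected (4 activities): [(1, 2), (4, 5), (7, 9), (11, 13)]


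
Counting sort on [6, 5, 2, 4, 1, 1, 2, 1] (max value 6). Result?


Count array: [0, 3, 2, 0, 1, 1, 1]
Reconstruct: [1, 1, 1, 2, 2, 4, 5, 6]


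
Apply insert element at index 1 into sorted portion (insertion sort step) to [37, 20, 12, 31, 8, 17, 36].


After one pass: [20, 37, 12, 31, 8, 17, 36]


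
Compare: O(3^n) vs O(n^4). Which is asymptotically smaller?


quartic grows slower than exponential (base 3)
O(n^4) is asymptotically smaller; O(3^n) grows faster


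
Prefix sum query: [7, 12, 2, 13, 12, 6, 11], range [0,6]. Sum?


Prefix sums: [0, 7, 19, 21, 34, 46, 52, 63]
Sum[0..6] = prefix[7] - prefix[0] = 63 - 0 = 63


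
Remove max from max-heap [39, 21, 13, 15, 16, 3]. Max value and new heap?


Max = 39
Replace root with last, heapify down
Resulting heap: [21, 16, 13, 15, 3]


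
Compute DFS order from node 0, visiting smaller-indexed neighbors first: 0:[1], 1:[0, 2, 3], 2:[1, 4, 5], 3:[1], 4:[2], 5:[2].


DFS stack-based: start with [0]
Visit order: [0, 1, 2, 4, 5, 3]


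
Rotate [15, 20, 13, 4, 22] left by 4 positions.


Left rotate by 4: [22, 15, 20, 13, 4]


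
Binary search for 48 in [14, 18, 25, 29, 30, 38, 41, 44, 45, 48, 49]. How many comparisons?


Search for 48:
[0,10] mid=5 arr[5]=38
[6,10] mid=8 arr[8]=45
[9,10] mid=9 arr[9]=48
Total: 3 comparisons


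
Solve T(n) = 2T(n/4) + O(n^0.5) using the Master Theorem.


a=2, b=4, c=0.5. log_4(2)=0.5 = c=0.5. Case 2: O(n^c log n) = O(sqrt(n) log n)
Complexity: O(sqrt(n) log n)


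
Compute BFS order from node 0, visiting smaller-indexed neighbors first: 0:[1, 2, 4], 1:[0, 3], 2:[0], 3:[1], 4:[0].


BFS queue: start with [0]
Visit order: [0, 1, 2, 4, 3]


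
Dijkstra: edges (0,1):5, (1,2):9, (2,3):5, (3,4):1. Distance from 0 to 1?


Dijkstra from 0:
Distances: {0: 0, 1: 5, 2: 14, 3: 19, 4: 20}
Shortest distance to 1 = 5, path = [0, 1]


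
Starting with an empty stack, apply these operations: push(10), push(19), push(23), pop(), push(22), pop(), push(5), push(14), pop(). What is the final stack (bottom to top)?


push(10) -> [10]
push(19) -> [10, 19]
push(23) -> [10, 19, 23]
pop() returns 23 -> [10, 19]
push(22) -> [10, 19, 22]
pop() returns 22 -> [10, 19]
push(5) -> [10, 19, 5]
push(14) -> [10, 19, 5, 14]
pop() returns 14 -> [10, 19, 5]
Final stack (bottom to top): [10, 19, 5]


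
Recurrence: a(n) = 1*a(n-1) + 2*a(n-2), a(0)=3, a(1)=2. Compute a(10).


Build bottom-up:
...a(8)=428, a(9)=852, a(10)=1*852+2*428=1708


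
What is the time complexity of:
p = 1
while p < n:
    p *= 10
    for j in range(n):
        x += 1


Per nesting level: O(log n) * O(n) = O(n log n)
Complexity: O(n log n)


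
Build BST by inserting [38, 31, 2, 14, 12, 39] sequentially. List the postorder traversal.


Root = 38; build tree by BST insertion.
Postorder traversal: [12, 14, 2, 31, 39, 38]


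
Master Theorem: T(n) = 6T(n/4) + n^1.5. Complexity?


a=6, b=4, c=1.5. log_4(6)=1.292 < c=1.5. Case 3: O(n^c) = O(n^1.500)
Complexity: O(n^1.500)


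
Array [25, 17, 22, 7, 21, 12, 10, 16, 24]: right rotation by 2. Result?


Right rotate by 2: [16, 24, 25, 17, 22, 7, 21, 12, 10]


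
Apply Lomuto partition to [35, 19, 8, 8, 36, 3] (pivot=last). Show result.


Elements <= 3 go left of pivot.
Result: [3, 19, 8, 8, 36, 35], pivot at index 0


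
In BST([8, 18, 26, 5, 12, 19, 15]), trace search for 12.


BST root = 8
Search for 12: compare at each node
Path: [8, 18, 12]


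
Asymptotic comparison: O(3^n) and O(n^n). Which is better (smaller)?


exponential (base 3) grows slower than n^n
O(3^n) is asymptotically smaller; O(n^n) grows faster


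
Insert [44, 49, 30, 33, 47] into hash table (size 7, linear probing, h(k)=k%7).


Insertions: 44->slot 2; 49->slot 0; 30->slot 3; 33->slot 5; 47->slot 6
Table: [49, None, 44, 30, None, 33, 47]


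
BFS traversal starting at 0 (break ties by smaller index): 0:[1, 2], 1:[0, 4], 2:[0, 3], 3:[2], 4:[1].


BFS queue: start with [0]
Visit order: [0, 1, 2, 4, 3]


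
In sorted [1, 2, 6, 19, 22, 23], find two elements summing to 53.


Two pointers: lo=0, hi=5
No pair sums to 53


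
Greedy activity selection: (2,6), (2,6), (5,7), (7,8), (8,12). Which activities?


Greedy: pick earliest-ending, then skip overlaps.
Selected (3 activities): [(2, 6), (7, 8), (8, 12)]


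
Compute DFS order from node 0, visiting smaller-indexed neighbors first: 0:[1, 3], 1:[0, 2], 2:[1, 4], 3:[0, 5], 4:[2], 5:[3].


DFS stack-based: start with [0]
Visit order: [0, 1, 2, 4, 3, 5]


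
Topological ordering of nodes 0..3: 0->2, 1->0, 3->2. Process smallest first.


Kahn's algorithm, process smallest node first
Order: [1, 0, 3, 2]


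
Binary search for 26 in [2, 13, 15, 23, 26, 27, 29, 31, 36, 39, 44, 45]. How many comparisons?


Search for 26:
[0,11] mid=5 arr[5]=27
[0,4] mid=2 arr[2]=15
[3,4] mid=3 arr[3]=23
[4,4] mid=4 arr[4]=26
Total: 4 comparisons


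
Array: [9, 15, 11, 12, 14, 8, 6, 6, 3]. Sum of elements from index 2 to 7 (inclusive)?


Prefix sums: [0, 9, 24, 35, 47, 61, 69, 75, 81, 84]
Sum[2..7] = prefix[8] - prefix[2] = 81 - 24 = 57


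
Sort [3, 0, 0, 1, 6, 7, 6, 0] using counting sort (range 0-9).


Count array: [3, 1, 0, 1, 0, 0, 2, 1, 0, 0]
Reconstruct: [0, 0, 0, 1, 3, 6, 6, 7]


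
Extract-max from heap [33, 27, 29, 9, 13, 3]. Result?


Max = 33
Replace root with last, heapify down
Resulting heap: [29, 27, 3, 9, 13]


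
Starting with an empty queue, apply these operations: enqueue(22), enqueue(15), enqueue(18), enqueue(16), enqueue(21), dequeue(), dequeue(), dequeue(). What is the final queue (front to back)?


enqueue(22) -> [22]
enqueue(15) -> [22, 15]
enqueue(18) -> [22, 15, 18]
enqueue(16) -> [22, 15, 18, 16]
enqueue(21) -> [22, 15, 18, 16, 21]
dequeue() returns 22 -> [15, 18, 16, 21]
dequeue() returns 15 -> [18, 16, 21]
dequeue() returns 18 -> [16, 21]
Final queue (front to back): [16, 21]


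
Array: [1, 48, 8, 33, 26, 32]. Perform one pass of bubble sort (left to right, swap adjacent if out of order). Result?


After one pass: [1, 8, 33, 26, 32, 48]


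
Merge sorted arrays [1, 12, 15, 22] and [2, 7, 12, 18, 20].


Compare heads, take smaller each step.
Merged: [1, 2, 7, 12, 12, 15, 18, 20, 22]


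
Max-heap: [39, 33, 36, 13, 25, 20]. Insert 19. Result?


Append 19: [39, 33, 36, 13, 25, 20, 19]
Bubble up: no swaps needed
Result: [39, 33, 36, 13, 25, 20, 19]


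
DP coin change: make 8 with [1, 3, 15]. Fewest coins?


dp[0]=0; dp[i]=1+min(dp[i-c] for c in coins)
...dp[3]=1, dp[4]=2, dp[5]=3, dp[6]=2, dp[7]=3, dp[8]=4
Minimum coins for 8 = 4


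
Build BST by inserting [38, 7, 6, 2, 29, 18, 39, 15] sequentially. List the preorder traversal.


Root = 38; build tree by BST insertion.
Preorder traversal: [38, 7, 6, 2, 29, 18, 15, 39]


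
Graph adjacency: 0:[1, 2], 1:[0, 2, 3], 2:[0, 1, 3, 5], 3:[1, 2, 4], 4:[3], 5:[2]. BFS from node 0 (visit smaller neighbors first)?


BFS queue: start with [0]
Visit order: [0, 1, 2, 3, 5, 4]


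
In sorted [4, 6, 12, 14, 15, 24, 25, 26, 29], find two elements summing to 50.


Two pointers: lo=0, hi=8
Found pair: (24, 26) summing to 50


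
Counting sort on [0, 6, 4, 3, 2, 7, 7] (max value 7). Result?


Count array: [1, 0, 1, 1, 1, 0, 1, 2]
Reconstruct: [0, 2, 3, 4, 6, 7, 7]


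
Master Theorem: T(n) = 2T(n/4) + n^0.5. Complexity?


a=2, b=4, c=0.5. log_4(2)=0.5 = c=0.5. Case 2: O(n^c log n) = O(sqrt(n) log n)
Complexity: O(sqrt(n) log n)


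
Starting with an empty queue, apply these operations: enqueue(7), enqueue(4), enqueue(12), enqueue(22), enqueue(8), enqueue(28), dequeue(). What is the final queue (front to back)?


enqueue(7) -> [7]
enqueue(4) -> [7, 4]
enqueue(12) -> [7, 4, 12]
enqueue(22) -> [7, 4, 12, 22]
enqueue(8) -> [7, 4, 12, 22, 8]
enqueue(28) -> [7, 4, 12, 22, 8, 28]
dequeue() returns 7 -> [4, 12, 22, 8, 28]
Final queue (front to back): [4, 12, 22, 8, 28]


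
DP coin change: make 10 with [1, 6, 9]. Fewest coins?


dp[0]=0; dp[i]=1+min(dp[i-c] for c in coins)
...dp[5]=5, dp[6]=1, dp[7]=2, dp[8]=3, dp[9]=1, dp[10]=2
Minimum coins for 10 = 2


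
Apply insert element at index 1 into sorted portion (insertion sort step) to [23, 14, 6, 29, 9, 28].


After one pass: [14, 23, 6, 29, 9, 28]


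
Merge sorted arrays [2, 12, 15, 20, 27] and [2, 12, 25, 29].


Compare heads, take smaller each step.
Merged: [2, 2, 12, 12, 15, 20, 25, 27, 29]


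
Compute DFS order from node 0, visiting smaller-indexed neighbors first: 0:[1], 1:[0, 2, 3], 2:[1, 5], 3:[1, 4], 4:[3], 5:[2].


DFS stack-based: start with [0]
Visit order: [0, 1, 2, 5, 3, 4]


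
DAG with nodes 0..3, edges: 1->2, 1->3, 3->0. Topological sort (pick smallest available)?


Kahn's algorithm, process smallest node first
Order: [1, 2, 3, 0]


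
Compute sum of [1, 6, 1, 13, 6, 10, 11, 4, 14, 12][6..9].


Prefix sums: [0, 1, 7, 8, 21, 27, 37, 48, 52, 66, 78]
Sum[6..9] = prefix[10] - prefix[6] = 78 - 37 = 41


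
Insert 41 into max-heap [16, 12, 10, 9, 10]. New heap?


Append 41: [16, 12, 10, 9, 10, 41]
Bubble up: swap idx 5(41) with idx 2(10); swap idx 2(41) with idx 0(16)
Result: [41, 12, 16, 9, 10, 10]


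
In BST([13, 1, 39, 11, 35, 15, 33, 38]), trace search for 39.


BST root = 13
Search for 39: compare at each node
Path: [13, 39]


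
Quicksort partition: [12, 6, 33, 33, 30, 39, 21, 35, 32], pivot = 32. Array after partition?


Elements <= 32 go left of pivot.
Result: [12, 6, 30, 21, 32, 39, 33, 35, 33], pivot at index 4


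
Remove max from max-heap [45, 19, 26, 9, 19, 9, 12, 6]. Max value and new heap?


Max = 45
Replace root with last, heapify down
Resulting heap: [26, 19, 12, 9, 19, 9, 6]


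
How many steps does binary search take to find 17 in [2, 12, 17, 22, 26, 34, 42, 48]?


Search for 17:
[0,7] mid=3 arr[3]=22
[0,2] mid=1 arr[1]=12
[2,2] mid=2 arr[2]=17
Total: 3 comparisons


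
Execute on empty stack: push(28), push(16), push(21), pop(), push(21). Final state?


push(28) -> [28]
push(16) -> [28, 16]
push(21) -> [28, 16, 21]
pop() returns 21 -> [28, 16]
push(21) -> [28, 16, 21]
Final stack (bottom to top): [28, 16, 21]


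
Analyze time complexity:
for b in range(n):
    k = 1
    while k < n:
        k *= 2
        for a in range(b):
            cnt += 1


Per nesting level: O(n) * O(log n) * O(n) [triangular over b] = O(n^2 log n)
Complexity: O(n^2 log n)


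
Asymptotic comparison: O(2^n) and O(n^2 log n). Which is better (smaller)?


n^2 log n grows slower than exponential
O(n^2 log n) is asymptotically smaller; O(2^n) grows faster


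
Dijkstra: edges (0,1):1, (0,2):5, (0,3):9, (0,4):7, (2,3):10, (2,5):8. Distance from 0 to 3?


Dijkstra from 0:
Distances: {0: 0, 1: 1, 2: 5, 3: 9, 4: 7, 5: 13}
Shortest distance to 3 = 9, path = [0, 3]


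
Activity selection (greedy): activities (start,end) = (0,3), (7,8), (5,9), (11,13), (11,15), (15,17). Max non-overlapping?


Greedy: pick earliest-ending, then skip overlaps.
Selected (4 activities): [(0, 3), (7, 8), (11, 13), (15, 17)]


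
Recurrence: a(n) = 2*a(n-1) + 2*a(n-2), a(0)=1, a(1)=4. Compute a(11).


Build bottom-up:
...a(9)=11584, a(10)=31648, a(11)=2*31648+2*11584=86464


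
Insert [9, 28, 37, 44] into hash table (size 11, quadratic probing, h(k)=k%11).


Insertions: 9->slot 9; 28->slot 6; 37->slot 4; 44->slot 0
Table: [44, None, None, None, 37, None, 28, None, None, 9, None]


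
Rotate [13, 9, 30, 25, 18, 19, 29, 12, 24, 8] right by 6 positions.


Right rotate by 6: [18, 19, 29, 12, 24, 8, 13, 9, 30, 25]


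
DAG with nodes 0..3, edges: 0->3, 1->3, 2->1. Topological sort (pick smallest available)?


Kahn's algorithm, process smallest node first
Order: [0, 2, 1, 3]


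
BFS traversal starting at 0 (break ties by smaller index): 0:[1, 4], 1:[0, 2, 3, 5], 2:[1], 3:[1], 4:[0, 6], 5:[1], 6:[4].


BFS queue: start with [0]
Visit order: [0, 1, 4, 2, 3, 5, 6]
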